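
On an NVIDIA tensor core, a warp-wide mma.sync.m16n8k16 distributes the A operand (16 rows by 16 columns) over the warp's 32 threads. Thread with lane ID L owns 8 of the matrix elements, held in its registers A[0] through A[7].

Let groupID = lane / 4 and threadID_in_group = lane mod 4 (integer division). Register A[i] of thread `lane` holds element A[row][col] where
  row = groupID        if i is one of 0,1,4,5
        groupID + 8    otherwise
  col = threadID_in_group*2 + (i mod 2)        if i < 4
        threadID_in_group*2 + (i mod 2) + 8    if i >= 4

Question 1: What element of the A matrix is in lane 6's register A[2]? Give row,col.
9,4

L=6=>grp=6>>2=1, tig=6&3=2
[2]=>row 1+8=9  col 2·2+0+0=4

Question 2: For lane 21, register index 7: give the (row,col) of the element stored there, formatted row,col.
13,11

lane 21⇒21/4=5, 21 mod 4=1
i=7  r:5+8⇒13  c:2·1+1+8⇒11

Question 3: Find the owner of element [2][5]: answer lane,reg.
r: 2->gid=2,r8=0  c: 5->c8=0,tid=2,i&1=1
L=2*4+2=10  i=0*4+0*2+1=1

10,1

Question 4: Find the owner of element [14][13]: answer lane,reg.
26,7

r=14->g=6,rb=1  c=13->cb=1,t=2,b0=1
L=6*4+2=26  i=1*4+1*2+1=7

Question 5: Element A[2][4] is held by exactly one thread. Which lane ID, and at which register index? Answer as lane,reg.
10,0

r=2⇒gr=2,Rb=0  c=4⇒Cb=0,th=2,odd=0
L=2*4+2=10  i=0*4+0*2+0=0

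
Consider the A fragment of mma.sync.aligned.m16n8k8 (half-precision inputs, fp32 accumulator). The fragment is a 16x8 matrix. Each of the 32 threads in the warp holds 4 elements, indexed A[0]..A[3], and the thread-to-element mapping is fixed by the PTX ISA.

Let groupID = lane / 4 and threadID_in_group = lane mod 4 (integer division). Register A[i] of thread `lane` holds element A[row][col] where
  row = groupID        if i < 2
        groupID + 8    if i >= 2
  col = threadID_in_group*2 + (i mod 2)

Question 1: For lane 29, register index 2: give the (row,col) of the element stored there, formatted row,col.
29: G=7,T=1
[2] (7+8,1*2+0) = (15,2)

15,2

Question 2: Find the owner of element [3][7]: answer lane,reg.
r=3⇒gr=3,Rb=0  c=7⇒th=3,odd=1
L=3*4+3=15  i=0*2+1=1

15,1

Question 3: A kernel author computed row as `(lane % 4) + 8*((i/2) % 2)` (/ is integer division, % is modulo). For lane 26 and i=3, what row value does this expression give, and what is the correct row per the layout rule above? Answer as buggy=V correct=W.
`(lane % 4) + 8*((i/2) % 2)`[26,3]->10
lane 26->26/4=6, 26 mod 4=2
i=3  r:6+8->14  c:2·2+1->5
row: 10 vs 14

buggy=10 correct=14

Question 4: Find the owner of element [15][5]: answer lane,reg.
30,3

r=15⇒gr=7,Rb=1  c=5⇒th=2,odd=1
L=7*4+2=30  i=1*2+1=3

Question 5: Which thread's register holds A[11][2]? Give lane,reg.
13,2

r: 11->gid=3,r8=1  c: 2->tid=1,i&1=0
L=3*4+1=13  i=1*2+0=2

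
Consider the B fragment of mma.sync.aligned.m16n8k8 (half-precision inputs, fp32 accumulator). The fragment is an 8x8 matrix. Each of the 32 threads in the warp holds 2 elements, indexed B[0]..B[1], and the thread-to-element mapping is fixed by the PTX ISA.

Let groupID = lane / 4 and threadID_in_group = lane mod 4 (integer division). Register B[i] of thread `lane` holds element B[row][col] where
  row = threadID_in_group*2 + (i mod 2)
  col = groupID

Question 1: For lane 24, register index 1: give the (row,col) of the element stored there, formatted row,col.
1,6

lane 24: grp=6 (24/4), tig=0 (24%4)
i=1: r=0*2+1=1, c=grp=6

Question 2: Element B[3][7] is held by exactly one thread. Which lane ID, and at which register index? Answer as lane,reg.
29,1

c:7=>grp=7  r:3=>tig=1,lo=1
L=7*4+1=29  i=1=1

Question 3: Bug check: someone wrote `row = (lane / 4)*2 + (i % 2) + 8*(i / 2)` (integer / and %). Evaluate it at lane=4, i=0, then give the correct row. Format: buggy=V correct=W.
buggy=2 correct=0

`(lane / 4)*2 + (i % 2) + 8*(i / 2)`[4,0]→2
4: G=1,T=0
[0] (0*2+0,1) = (0,1)
row: 2 vs 0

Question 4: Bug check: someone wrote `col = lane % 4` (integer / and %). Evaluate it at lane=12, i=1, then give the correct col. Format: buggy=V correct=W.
buggy=0 correct=3

`lane % 4`[12,1]->0
12: g=3,t=0
[1] (0*2+1,3) = (1,3)
col: 0 vs 3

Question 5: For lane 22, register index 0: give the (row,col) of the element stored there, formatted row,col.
4,5

lane 22: G=5 (22/4), T=2 (22%4)
i=0: r=2*2+0=4, c=G=5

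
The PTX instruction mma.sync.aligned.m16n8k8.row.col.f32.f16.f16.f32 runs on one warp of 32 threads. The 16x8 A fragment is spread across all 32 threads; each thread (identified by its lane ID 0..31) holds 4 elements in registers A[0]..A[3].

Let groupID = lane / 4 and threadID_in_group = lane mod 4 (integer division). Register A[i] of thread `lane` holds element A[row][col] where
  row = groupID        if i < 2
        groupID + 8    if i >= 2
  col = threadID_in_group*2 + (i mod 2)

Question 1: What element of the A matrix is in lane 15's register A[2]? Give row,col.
11,6

lane 15: gr=3 (15/4), th=3 (15%4)
i=2: r=3+8=11, c=3*2+0=6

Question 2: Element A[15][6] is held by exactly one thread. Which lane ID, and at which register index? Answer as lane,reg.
r=15->g=7,rb=1  c=6->t=3,b0=0
L=7*4+3=31  i=1*2+0=2

31,2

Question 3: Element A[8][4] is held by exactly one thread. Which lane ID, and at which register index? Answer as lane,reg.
2,2

r=8⇒gr=0,Rb=1  c=4⇒th=2,odd=0
L=0*4+2=2  i=1*2+0=2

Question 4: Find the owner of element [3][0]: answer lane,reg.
r=3⇒gr=3,Rb=0  c=0⇒th=0,odd=0
L=3*4+0=12  i=0*2+0=0

12,0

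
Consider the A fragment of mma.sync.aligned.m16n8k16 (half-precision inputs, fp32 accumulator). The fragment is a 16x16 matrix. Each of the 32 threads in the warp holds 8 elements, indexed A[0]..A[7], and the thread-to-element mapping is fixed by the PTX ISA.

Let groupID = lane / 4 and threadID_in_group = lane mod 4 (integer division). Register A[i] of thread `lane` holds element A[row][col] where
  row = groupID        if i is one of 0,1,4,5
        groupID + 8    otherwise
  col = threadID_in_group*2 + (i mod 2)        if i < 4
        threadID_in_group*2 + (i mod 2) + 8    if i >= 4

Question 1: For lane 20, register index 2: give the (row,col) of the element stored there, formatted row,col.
13,0

lane 20->20/4=5, 20 mod 4=0
i=2  r:5+8->13  c:2·0+0+0->0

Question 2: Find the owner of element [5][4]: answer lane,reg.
22,0

r=5⇒gr=5,Rb=0  c=4⇒Cb=0,th=2,odd=0
L=5*4+2=22  i=0*4+0*2+0=0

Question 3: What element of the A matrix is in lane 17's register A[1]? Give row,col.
4,3

L=17->g=17>>2=4, t=17&3=1
[1]->row 4+0=4  col 1·2+1+0=3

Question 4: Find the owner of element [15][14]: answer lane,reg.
r:15=>grp=7,rB=1  c:14=>cB=1,tig=3,lo=0
L=7*4+3=31  i=1*4+1*2+0=6

31,6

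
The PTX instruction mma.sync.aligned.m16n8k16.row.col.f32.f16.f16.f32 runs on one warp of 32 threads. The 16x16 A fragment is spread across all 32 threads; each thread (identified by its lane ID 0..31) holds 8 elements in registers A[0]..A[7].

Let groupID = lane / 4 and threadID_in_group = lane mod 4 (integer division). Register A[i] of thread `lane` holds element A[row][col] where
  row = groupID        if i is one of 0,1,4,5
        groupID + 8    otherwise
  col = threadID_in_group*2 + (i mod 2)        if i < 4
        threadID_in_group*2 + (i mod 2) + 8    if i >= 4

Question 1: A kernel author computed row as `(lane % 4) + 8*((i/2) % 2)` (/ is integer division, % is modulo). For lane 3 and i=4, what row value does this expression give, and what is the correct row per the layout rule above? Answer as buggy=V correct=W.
`(lane % 4) + 8*((i/2) % 2)`[3,4]->3
L=3->g=3>>2=0, t=3&3=3
[4]->row 0+0=0  col 3·2+0+8=14
row: 3 vs 0

buggy=3 correct=0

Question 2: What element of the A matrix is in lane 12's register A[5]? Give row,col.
3,9

lane 12=>12/4=3, 12 mod 4=0
i=5  r:3+0=>3  c:2·0+1+8=>9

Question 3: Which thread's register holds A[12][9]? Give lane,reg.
r=12→G=4,rhi=1  c=9→chi=1,T=0,p=1
L=4*4+0=16  i=1*4+1*2+1=7

16,7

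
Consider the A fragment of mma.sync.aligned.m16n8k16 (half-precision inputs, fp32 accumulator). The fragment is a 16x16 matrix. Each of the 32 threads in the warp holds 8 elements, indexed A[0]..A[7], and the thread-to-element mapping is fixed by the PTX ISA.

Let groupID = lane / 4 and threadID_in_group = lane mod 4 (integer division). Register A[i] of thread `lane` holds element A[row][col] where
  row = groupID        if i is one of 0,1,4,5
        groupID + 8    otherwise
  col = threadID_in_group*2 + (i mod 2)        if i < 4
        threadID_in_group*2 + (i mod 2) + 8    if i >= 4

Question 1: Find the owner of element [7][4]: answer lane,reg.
30,0

r=7⇒gr=7,Rb=0  c=4⇒Cb=0,th=2,odd=0
L=7*4+2=30  i=0*4+0*2+0=0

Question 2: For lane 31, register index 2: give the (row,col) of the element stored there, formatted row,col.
L=31→G=31>>2=7, T=31&3=3
[2]→row 7+8=15  col 3·2+0+0=6

15,6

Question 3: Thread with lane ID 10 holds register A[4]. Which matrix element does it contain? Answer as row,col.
2,12

L=10->g=10>>2=2, t=10&3=2
[4]->row 2+0=2  col 2·2+0+8=12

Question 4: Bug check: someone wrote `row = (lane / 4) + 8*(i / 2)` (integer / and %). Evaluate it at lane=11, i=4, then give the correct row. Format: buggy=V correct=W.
buggy=18 correct=2

`(lane / 4) + 8*(i / 2)`[11,4]⇒18
lane 11: gr=2 (11/4), th=3 (11%4)
i=4: r=2+0=2, c=3*2+0+8=14
row: 18 vs 2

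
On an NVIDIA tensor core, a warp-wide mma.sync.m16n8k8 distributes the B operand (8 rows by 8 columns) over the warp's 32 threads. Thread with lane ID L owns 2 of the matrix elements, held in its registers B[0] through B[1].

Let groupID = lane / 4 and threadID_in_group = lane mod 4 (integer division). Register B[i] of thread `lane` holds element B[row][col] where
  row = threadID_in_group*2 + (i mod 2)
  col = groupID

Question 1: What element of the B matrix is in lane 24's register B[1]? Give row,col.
lane 24: grp=6 (24/4), tig=0 (24%4)
i=1: r=0*2+1=1, c=grp=6

1,6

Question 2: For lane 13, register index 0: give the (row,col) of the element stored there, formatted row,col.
2,3

L=13->g=13>>2=3, t=13&3=1
[0]->row 1·2+0=2  col g=3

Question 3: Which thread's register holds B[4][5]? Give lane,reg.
c=5→G=5  r=4→T=2,p=0
L=5*4+2=22  i=0=0

22,0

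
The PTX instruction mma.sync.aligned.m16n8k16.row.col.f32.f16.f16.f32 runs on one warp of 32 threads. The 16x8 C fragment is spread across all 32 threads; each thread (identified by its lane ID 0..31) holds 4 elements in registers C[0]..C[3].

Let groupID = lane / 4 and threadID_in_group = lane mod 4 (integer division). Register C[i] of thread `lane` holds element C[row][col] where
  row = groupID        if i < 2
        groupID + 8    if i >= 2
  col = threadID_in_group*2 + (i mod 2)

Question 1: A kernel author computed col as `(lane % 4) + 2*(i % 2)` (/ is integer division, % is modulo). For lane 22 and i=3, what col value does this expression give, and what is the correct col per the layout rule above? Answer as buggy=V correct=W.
buggy=4 correct=5

`(lane % 4) + 2*(i % 2)`[22,3]→4
L=22→G=22>>2=5, T=22&3=2
[3]→row 5+8=13  col 2·2+1=5
col: 4 vs 5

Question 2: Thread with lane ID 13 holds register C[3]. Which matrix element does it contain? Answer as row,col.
11,3

L=13->g=13>>2=3, t=13&3=1
[3]->row 3+8=11  col 1·2+1=3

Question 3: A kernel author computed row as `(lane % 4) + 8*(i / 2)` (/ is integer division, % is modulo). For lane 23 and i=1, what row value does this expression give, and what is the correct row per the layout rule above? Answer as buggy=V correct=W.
buggy=3 correct=5

`(lane % 4) + 8*(i / 2)`[23,1]->3
23: g=5,t=3
[1] (5+0,3*2+1) = (5,7)
row: 3 vs 5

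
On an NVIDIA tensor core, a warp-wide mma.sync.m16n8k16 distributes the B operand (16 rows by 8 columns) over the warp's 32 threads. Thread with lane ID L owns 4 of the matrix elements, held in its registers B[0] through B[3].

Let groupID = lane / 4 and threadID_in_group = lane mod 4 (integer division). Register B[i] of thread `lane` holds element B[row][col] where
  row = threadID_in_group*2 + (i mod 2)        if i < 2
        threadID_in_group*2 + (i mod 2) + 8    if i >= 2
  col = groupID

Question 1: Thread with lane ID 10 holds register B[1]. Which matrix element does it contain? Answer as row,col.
5,2

lane 10=>10/4=2, 10 mod 4=2
i=1  r:2·2+1+0=>5  c:2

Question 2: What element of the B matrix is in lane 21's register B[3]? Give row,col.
L=21→G=21>>2=5, T=21&3=1
[3]→row 1·2+1+8=11  col G=5

11,5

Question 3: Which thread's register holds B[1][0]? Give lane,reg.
c:0=>grp=0  r:1=>rB=0,tig=0,lo=1
L=0*4+0=0  i=0*2+1=1

0,1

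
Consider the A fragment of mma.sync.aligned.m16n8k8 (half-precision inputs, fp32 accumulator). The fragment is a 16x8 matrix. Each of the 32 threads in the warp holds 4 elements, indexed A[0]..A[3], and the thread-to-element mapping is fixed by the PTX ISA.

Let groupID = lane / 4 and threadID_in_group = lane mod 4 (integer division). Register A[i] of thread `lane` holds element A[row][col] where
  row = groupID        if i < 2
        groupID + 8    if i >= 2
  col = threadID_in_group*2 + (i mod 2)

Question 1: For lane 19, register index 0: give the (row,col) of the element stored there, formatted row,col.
4,6

L=19=>grp=19>>2=4, tig=19&3=3
[0]=>row 4+0=4  col 3·2+0=6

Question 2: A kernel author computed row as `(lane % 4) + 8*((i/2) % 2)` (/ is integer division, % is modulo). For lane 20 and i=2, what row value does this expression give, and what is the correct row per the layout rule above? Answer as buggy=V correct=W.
buggy=8 correct=13

`(lane % 4) + 8*((i/2) % 2)`[20,2]->8
L=20->g=20>>2=5, t=20&3=0
[2]->row 5+8=13  col 0·2+0=0
row: 8 vs 13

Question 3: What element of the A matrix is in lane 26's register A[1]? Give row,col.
6,5

L=26->gid=26>>2=6, tid=26&3=2
[1]->row 6+0=6  col 2·2+1=5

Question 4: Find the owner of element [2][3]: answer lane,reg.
r:2=>grp=2,rB=0  c:3=>tig=1,lo=1
L=2*4+1=9  i=0*2+1=1

9,1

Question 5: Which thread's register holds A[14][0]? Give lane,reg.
r=14→G=6,rhi=1  c=0→T=0,p=0
L=6*4+0=24  i=1*2+0=2

24,2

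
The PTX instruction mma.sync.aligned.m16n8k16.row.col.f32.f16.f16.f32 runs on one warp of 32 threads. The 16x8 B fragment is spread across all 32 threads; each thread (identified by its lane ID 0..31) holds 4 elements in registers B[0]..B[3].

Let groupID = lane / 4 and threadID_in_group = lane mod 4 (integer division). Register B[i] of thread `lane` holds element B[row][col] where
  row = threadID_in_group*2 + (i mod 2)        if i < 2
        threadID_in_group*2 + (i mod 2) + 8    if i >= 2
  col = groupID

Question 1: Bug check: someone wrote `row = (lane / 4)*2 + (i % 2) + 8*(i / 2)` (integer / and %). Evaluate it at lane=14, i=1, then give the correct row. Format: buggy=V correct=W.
`(lane / 4)*2 + (i % 2) + 8*(i / 2)`[14,1]->7
lane 14: gid=3 (14/4), tid=2 (14%4)
i=1: r=2*2+1+0=5, c=gid=3
row: 7 vs 5

buggy=7 correct=5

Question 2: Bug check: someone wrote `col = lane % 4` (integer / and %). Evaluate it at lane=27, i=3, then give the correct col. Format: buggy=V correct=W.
`lane % 4`[27,3]=>3
L=27=>grp=27>>2=6, tig=27&3=3
[3]=>row 3·2+1+8=15  col grp=6
col: 3 vs 6

buggy=3 correct=6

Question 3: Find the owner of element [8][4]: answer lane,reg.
16,2

c:4=>grp=4  r:8=>rB=1,tig=0,lo=0
L=4*4+0=16  i=1*2+0=2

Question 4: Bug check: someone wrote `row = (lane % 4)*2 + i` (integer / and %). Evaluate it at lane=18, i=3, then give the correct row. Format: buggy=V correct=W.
buggy=7 correct=13

`(lane % 4)*2 + i`[18,3]⇒7
18: gr=4,th=2
[3] (2*2+1+8,4) = (13,4)
row: 7 vs 13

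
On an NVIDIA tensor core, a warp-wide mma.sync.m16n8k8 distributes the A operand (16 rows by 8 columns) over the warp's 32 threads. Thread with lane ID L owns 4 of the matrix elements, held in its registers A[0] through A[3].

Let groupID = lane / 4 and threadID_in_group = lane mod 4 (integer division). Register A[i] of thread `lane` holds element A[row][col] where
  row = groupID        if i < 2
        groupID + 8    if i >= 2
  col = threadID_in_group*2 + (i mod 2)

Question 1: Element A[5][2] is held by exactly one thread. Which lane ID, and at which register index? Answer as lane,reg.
21,0

r: 5->gid=5,r8=0  c: 2->tid=1,i&1=0
L=5*4+1=21  i=0*2+0=0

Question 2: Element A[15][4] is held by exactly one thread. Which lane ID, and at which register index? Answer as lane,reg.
30,2

r=15→G=7,rhi=1  c=4→T=2,p=0
L=7*4+2=30  i=1*2+0=2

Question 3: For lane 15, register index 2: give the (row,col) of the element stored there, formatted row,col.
11,6

L=15→G=15>>2=3, T=15&3=3
[2]→row 3+8=11  col 3·2+0=6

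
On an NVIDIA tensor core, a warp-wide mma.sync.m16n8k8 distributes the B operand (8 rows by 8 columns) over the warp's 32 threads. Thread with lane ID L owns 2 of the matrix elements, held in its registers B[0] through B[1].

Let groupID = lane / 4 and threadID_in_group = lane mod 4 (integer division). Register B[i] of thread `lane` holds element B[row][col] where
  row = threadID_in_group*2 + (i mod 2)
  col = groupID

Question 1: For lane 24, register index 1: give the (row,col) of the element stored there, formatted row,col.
lane 24->24/4=6, 24 mod 4=0
i=1  r:2·0+1->1  c:6

1,6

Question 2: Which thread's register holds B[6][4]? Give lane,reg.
19,0

c:4=>grp=4  r:6=>tig=3,lo=0
L=4*4+3=19  i=0=0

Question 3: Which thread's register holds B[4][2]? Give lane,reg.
c:2=>grp=2  r:4=>tig=2,lo=0
L=2*4+2=10  i=0=0

10,0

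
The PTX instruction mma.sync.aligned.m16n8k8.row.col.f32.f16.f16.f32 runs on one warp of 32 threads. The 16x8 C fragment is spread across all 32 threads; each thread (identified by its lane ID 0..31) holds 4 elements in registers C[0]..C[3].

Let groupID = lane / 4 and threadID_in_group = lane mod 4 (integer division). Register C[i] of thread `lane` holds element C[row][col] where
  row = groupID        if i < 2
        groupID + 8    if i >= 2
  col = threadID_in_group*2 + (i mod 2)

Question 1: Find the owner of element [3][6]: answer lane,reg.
r=3⇒gr=3,Rb=0  c=6⇒th=3,odd=0
L=3*4+3=15  i=0*2+0=0

15,0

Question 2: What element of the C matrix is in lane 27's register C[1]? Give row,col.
27: gr=6,th=3
[1] (6+0,3*2+1) = (6,7)

6,7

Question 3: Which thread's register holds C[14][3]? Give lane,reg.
r: 14->gid=6,r8=1  c: 3->tid=1,i&1=1
L=6*4+1=25  i=1*2+1=3

25,3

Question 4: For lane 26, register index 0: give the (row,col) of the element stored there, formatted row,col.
L=26->g=26>>2=6, t=26&3=2
[0]->row 6+0=6  col 2·2+0=4

6,4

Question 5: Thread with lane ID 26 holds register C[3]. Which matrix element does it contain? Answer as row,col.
L=26→G=26>>2=6, T=26&3=2
[3]→row 6+8=14  col 2·2+1=5

14,5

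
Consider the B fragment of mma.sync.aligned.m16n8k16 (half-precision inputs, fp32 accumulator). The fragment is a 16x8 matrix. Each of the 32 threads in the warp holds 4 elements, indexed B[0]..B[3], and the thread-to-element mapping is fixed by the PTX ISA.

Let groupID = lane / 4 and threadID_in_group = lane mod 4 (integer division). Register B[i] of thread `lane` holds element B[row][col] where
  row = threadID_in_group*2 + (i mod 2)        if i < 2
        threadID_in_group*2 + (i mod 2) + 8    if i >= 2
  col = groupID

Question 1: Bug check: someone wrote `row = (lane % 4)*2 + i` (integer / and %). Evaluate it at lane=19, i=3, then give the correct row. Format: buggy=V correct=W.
`(lane % 4)*2 + i`[19,3]->9
lane 19->19/4=4, 19 mod 4=3
i=3  r:2·3+1+8->15  c:4
row: 9 vs 15

buggy=9 correct=15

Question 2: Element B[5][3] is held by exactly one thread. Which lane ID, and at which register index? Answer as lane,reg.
c=3→G=3  r=5→rhi=0,T=2,p=1
L=3*4+2=14  i=0*2+1=1

14,1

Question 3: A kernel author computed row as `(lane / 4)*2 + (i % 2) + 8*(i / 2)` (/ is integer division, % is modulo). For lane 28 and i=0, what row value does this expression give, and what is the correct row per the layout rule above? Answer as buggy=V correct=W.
buggy=14 correct=0

`(lane / 4)*2 + (i % 2) + 8*(i / 2)`[28,0]⇒14
28: gr=7,th=0
[0] (0*2+0+0,7) = (0,7)
row: 14 vs 0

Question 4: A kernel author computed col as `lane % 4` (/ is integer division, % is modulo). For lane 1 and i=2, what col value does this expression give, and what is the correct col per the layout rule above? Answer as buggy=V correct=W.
buggy=1 correct=0

`lane % 4`[1,2]=>1
1: grp=0,tig=1
[2] (1*2+0+8,0) = (10,0)
col: 1 vs 0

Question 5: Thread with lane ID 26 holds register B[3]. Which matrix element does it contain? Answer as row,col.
lane 26⇒26/4=6, 26 mod 4=2
i=3  r:2·2+1+8⇒13  c:6

13,6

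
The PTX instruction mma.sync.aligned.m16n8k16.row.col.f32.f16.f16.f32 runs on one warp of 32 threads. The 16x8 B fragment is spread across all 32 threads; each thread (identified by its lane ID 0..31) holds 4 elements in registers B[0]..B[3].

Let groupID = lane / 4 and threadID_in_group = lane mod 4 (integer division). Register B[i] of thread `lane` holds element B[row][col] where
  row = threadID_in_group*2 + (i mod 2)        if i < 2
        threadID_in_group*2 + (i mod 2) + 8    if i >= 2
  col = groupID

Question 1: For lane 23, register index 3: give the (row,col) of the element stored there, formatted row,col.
23: grp=5,tig=3
[3] (3*2+1+8,5) = (15,5)

15,5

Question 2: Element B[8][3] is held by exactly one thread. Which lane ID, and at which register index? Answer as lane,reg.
12,2

c=3→G=3  r=8→rhi=1,T=0,p=0
L=3*4+0=12  i=1*2+0=2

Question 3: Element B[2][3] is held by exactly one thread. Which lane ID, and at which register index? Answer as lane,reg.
13,0

c=3⇒gr=3  r=2⇒Rb=0,th=1,odd=0
L=3*4+1=13  i=0*2+0=0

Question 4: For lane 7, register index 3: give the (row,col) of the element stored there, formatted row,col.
15,1

L=7=>grp=7>>2=1, tig=7&3=3
[3]=>row 3·2+1+8=15  col grp=1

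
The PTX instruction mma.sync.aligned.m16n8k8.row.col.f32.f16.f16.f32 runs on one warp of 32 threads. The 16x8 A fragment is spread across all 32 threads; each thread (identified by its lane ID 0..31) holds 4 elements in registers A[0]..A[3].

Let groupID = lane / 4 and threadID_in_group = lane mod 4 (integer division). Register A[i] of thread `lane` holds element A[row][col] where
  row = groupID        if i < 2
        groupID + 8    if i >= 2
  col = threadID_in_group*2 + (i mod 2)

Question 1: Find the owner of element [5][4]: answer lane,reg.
r:5=>grp=5,rB=0  c:4=>tig=2,lo=0
L=5*4+2=22  i=0*2+0=0

22,0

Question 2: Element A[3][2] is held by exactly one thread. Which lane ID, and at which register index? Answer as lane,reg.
r=3⇒gr=3,Rb=0  c=2⇒th=1,odd=0
L=3*4+1=13  i=0*2+0=0

13,0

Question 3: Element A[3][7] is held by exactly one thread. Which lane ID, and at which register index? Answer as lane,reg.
r: 3->gid=3,r8=0  c: 7->tid=3,i&1=1
L=3*4+3=15  i=0*2+1=1

15,1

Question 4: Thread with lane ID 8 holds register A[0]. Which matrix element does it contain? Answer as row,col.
2,0

lane 8: g=2 (8/4), t=0 (8%4)
i=0: r=2+0=2, c=0*2+0=0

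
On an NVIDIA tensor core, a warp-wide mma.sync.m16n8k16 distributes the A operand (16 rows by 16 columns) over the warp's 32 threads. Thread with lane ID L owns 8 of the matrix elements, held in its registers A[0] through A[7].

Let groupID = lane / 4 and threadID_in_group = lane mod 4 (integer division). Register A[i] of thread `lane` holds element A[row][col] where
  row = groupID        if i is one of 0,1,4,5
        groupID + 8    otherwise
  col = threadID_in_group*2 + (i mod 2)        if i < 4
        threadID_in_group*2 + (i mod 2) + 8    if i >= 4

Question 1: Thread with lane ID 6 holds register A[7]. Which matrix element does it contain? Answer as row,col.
9,13

6: grp=1,tig=2
[7] (1+8,2*2+1+8) = (9,13)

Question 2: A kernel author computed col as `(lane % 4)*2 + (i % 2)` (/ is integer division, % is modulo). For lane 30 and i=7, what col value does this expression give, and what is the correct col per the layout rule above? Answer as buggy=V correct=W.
buggy=5 correct=13

`(lane % 4)*2 + (i % 2)`[30,7]⇒5
L=30⇒gr=30>>2=7, th=30&3=2
[7]⇒row 7+8=15  col 2·2+1+8=13
col: 5 vs 13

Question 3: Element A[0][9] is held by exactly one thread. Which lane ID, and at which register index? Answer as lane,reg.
0,5

r:0=>grp=0,rB=0  c:9=>cB=1,tig=0,lo=1
L=0*4+0=0  i=1*4+0*2+1=5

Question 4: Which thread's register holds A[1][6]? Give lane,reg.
r:1=>grp=1,rB=0  c:6=>cB=0,tig=3,lo=0
L=1*4+3=7  i=0*4+0*2+0=0

7,0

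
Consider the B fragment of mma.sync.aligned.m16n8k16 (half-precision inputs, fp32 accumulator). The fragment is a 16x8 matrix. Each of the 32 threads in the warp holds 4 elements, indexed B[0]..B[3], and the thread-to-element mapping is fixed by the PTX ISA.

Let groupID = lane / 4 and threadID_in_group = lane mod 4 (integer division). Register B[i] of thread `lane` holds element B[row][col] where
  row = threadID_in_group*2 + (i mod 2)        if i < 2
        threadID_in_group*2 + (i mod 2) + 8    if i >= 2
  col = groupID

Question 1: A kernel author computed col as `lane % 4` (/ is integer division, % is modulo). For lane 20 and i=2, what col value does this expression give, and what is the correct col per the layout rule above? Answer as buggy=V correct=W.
`lane % 4`[20,2]→0
L=20→G=20>>2=5, T=20&3=0
[2]→row 0·2+0+8=8  col G=5
col: 0 vs 5

buggy=0 correct=5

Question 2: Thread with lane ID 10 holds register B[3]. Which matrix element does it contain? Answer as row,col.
L=10->g=10>>2=2, t=10&3=2
[3]->row 2·2+1+8=13  col g=2

13,2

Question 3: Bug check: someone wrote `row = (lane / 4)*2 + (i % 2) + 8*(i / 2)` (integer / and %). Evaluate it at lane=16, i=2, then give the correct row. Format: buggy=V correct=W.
`(lane / 4)*2 + (i % 2) + 8*(i / 2)`[16,2]->16
lane 16: gid=4 (16/4), tid=0 (16%4)
i=2: r=0*2+0+8=8, c=gid=4
row: 16 vs 8

buggy=16 correct=8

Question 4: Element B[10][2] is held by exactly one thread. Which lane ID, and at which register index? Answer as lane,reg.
9,2

c=2⇒gr=2  r=10⇒Rb=1,th=1,odd=0
L=2*4+1=9  i=1*2+0=2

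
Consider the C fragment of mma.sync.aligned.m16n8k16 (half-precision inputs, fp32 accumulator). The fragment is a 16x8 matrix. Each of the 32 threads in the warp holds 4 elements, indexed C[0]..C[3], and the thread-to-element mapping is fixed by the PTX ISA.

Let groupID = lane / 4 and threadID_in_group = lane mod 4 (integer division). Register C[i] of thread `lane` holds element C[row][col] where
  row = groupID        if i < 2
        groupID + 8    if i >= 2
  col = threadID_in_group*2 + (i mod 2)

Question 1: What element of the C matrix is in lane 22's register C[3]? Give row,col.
13,5

lane 22->22/4=5, 22 mod 4=2
i=3  r:5+8->13  c:2·2+1->5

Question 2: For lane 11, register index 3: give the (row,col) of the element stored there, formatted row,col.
10,7

L=11=>grp=11>>2=2, tig=11&3=3
[3]=>row 2+8=10  col 3·2+1=7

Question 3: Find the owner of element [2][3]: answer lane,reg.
r=2⇒gr=2,Rb=0  c=3⇒th=1,odd=1
L=2*4+1=9  i=0*2+1=1

9,1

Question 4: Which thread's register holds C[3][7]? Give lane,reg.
r=3⇒gr=3,Rb=0  c=7⇒th=3,odd=1
L=3*4+3=15  i=0*2+1=1

15,1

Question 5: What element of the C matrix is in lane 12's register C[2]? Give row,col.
11,0

12: grp=3,tig=0
[2] (3+8,0*2+0) = (11,0)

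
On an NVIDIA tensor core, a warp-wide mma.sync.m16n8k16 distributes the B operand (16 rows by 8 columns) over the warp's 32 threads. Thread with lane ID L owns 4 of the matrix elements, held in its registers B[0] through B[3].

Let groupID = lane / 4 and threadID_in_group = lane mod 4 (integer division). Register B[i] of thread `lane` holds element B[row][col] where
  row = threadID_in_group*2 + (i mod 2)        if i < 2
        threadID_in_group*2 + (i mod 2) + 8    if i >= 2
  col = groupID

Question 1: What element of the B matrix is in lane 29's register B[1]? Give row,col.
lane 29: g=7 (29/4), t=1 (29%4)
i=1: r=1*2+1+0=3, c=g=7

3,7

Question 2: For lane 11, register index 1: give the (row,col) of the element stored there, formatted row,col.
lane 11: g=2 (11/4), t=3 (11%4)
i=1: r=3*2+1+0=7, c=g=2

7,2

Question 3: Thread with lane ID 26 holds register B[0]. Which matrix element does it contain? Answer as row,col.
lane 26: gid=6 (26/4), tid=2 (26%4)
i=0: r=2*2+0+0=4, c=gid=6

4,6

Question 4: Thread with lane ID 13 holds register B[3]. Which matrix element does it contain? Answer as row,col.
13: g=3,t=1
[3] (1*2+1+8,3) = (11,3)

11,3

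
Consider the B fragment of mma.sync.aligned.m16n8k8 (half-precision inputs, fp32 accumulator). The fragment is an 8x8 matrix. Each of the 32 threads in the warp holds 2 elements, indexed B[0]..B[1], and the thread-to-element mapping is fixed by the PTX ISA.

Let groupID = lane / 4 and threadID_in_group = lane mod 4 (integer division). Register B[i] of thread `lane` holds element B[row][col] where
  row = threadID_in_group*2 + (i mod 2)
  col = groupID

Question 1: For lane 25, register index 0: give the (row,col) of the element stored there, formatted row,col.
2,6

25: grp=6,tig=1
[0] (1*2+0,6) = (2,6)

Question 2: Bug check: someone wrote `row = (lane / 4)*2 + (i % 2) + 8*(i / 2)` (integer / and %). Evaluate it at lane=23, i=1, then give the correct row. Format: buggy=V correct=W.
buggy=11 correct=7

`(lane / 4)*2 + (i % 2) + 8*(i / 2)`[23,1]⇒11
lane 23⇒23/4=5, 23 mod 4=3
i=1  r:2·3+1⇒7  c:5
row: 11 vs 7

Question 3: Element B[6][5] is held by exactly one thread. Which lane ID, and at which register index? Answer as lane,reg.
23,0

c=5⇒gr=5  r=6⇒th=3,odd=0
L=5*4+3=23  i=0=0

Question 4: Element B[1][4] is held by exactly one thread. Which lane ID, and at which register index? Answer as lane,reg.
16,1

c=4->g=4  r=1->t=0,b0=1
L=4*4+0=16  i=1=1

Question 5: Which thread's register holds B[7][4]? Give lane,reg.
19,1

c: 4->gid=4  r: 7->tid=3,i&1=1
L=4*4+3=19  i=1=1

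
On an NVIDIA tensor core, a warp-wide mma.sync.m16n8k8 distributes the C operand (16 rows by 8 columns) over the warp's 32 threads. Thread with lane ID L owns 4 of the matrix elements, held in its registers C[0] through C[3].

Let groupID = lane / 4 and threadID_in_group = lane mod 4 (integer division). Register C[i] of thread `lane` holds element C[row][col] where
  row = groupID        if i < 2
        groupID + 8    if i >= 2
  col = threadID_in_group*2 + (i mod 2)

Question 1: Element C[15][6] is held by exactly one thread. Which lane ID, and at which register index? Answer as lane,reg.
r:15=>grp=7,rB=1  c:6=>tig=3,lo=0
L=7*4+3=31  i=1*2+0=2

31,2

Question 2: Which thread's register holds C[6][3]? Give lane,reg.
r=6→G=6,rhi=0  c=3→T=1,p=1
L=6*4+1=25  i=0*2+1=1

25,1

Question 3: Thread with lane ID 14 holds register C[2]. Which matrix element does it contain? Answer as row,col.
11,4

L=14=>grp=14>>2=3, tig=14&3=2
[2]=>row 3+8=11  col 2·2+0=4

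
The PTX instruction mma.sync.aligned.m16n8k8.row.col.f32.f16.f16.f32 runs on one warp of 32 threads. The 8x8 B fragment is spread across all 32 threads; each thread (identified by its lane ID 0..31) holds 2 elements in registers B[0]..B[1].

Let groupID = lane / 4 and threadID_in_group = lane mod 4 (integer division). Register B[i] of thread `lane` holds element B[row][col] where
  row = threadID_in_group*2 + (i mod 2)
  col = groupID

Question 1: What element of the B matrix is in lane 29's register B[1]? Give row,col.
lane 29: grp=7 (29/4), tig=1 (29%4)
i=1: r=1*2+1=3, c=grp=7

3,7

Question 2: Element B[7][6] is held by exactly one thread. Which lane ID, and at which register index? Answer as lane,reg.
27,1

c=6->g=6  r=7->t=3,b0=1
L=6*4+3=27  i=1=1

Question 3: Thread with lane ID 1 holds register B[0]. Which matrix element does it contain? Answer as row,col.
2,0

lane 1=>1/4=0, 1 mod 4=1
i=0  r:2·1+0=>2  c:0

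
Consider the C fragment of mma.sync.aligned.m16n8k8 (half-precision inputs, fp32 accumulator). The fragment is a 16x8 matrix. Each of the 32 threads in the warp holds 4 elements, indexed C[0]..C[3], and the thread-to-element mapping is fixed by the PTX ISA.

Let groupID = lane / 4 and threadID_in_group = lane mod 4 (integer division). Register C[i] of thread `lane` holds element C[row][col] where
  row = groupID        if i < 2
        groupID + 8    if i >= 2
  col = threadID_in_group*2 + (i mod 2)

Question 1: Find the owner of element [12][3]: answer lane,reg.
r=12->g=4,rb=1  c=3->t=1,b0=1
L=4*4+1=17  i=1*2+1=3

17,3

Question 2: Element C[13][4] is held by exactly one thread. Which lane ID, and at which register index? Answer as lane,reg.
22,2

r=13⇒gr=5,Rb=1  c=4⇒th=2,odd=0
L=5*4+2=22  i=1*2+0=2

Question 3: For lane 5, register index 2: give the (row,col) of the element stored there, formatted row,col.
9,2

lane 5=>5/4=1, 5 mod 4=1
i=2  r:1+8=>9  c:2·1+0=>2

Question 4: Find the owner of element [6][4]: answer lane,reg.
r: 6->gid=6,r8=0  c: 4->tid=2,i&1=0
L=6*4+2=26  i=0*2+0=0

26,0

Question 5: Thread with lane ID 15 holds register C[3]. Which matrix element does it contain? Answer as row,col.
lane 15: grp=3 (15/4), tig=3 (15%4)
i=3: r=3+8=11, c=3*2+1=7

11,7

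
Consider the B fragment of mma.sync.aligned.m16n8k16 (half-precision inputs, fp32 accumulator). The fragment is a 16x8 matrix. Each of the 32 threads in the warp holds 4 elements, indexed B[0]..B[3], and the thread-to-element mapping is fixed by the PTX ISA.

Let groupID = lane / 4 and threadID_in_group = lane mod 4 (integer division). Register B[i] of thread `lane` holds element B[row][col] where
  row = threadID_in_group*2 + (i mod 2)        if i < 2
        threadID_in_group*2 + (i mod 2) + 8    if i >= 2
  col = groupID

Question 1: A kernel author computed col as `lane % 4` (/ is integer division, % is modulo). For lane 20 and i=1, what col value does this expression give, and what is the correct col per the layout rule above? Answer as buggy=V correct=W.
buggy=0 correct=5

`lane % 4`[20,1]->0
20: g=5,t=0
[1] (0*2+1+0,5) = (1,5)
col: 0 vs 5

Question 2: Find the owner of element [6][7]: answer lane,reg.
c: 7->gid=7  r: 6->r8=0,tid=3,i&1=0
L=7*4+3=31  i=0*2+0=0

31,0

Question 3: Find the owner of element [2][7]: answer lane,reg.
29,0

c=7⇒gr=7  r=2⇒Rb=0,th=1,odd=0
L=7*4+1=29  i=0*2+0=0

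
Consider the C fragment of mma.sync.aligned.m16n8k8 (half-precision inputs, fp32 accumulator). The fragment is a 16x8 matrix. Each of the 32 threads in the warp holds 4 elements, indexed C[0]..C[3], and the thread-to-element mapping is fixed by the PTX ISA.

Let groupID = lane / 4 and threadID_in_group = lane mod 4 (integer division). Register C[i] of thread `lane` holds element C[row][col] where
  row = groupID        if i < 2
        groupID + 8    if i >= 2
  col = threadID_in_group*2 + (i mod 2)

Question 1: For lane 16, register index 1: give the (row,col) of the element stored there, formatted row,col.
4,1

16: grp=4,tig=0
[1] (4+0,0*2+1) = (4,1)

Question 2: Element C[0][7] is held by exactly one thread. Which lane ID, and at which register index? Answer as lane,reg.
3,1

r: 0->gid=0,r8=0  c: 7->tid=3,i&1=1
L=0*4+3=3  i=0*2+1=1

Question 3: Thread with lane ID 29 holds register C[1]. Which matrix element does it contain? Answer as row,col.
7,3

L=29->gid=29>>2=7, tid=29&3=1
[1]->row 7+0=7  col 1·2+1=3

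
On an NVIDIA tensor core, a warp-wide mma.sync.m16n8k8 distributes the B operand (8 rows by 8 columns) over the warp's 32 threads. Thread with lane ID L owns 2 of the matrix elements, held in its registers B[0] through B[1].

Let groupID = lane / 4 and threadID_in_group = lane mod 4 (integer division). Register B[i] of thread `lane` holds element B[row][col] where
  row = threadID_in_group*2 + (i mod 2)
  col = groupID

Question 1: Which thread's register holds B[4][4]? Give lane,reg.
c: 4->gid=4  r: 4->tid=2,i&1=0
L=4*4+2=18  i=0=0

18,0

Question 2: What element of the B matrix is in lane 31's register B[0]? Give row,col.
lane 31: gid=7 (31/4), tid=3 (31%4)
i=0: r=3*2+0=6, c=gid=7

6,7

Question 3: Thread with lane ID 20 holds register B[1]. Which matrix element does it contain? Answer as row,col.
L=20->g=20>>2=5, t=20&3=0
[1]->row 0·2+1=1  col g=5

1,5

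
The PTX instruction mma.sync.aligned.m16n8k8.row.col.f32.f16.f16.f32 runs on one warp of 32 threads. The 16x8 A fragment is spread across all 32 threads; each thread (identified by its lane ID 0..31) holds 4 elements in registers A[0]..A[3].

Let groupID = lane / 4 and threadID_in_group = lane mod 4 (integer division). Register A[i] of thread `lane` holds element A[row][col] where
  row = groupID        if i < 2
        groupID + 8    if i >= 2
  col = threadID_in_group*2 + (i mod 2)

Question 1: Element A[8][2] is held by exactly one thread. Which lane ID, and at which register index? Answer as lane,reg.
1,2

r=8⇒gr=0,Rb=1  c=2⇒th=1,odd=0
L=0*4+1=1  i=1*2+0=2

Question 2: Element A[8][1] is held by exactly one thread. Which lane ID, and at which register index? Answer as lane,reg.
0,3

r:8=>grp=0,rB=1  c:1=>tig=0,lo=1
L=0*4+0=0  i=1*2+1=3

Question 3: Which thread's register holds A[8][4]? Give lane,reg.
2,2

r:8=>grp=0,rB=1  c:4=>tig=2,lo=0
L=0*4+2=2  i=1*2+0=2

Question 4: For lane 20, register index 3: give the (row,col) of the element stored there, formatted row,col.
lane 20: grp=5 (20/4), tig=0 (20%4)
i=3: r=5+8=13, c=0*2+1=1

13,1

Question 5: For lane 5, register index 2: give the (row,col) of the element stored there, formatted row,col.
lane 5⇒5/4=1, 5 mod 4=1
i=2  r:1+8⇒9  c:2·1+0⇒2

9,2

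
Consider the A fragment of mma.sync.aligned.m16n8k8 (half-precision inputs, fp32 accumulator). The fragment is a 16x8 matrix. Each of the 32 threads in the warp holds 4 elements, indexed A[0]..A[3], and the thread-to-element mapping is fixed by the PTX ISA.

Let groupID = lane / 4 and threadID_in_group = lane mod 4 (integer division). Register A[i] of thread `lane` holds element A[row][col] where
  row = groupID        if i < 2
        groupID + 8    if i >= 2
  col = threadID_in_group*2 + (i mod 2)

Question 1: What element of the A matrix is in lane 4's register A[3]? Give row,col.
9,1

L=4→G=4>>2=1, T=4&3=0
[3]→row 1+8=9  col 0·2+1=1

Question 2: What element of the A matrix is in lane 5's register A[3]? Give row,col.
9,3

5: g=1,t=1
[3] (1+8,1*2+1) = (9,3)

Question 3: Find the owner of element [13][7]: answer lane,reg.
23,3

r: 13->gid=5,r8=1  c: 7->tid=3,i&1=1
L=5*4+3=23  i=1*2+1=3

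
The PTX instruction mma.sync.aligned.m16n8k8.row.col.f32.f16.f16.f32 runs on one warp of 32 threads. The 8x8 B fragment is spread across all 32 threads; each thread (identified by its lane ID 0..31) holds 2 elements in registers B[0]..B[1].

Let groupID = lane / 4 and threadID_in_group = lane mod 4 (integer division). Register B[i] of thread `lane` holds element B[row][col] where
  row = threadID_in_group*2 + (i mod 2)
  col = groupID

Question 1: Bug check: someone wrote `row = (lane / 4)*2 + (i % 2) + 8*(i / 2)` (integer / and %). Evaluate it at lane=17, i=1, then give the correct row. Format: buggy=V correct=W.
buggy=9 correct=3

`(lane / 4)*2 + (i % 2) + 8*(i / 2)`[17,1]→9
lane 17: G=4 (17/4), T=1 (17%4)
i=1: r=1*2+1=3, c=G=4
row: 9 vs 3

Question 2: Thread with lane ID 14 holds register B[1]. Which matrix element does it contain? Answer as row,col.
14: G=3,T=2
[1] (2*2+1,3) = (5,3)

5,3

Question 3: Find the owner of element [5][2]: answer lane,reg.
10,1

c: 2->gid=2  r: 5->tid=2,i&1=1
L=2*4+2=10  i=1=1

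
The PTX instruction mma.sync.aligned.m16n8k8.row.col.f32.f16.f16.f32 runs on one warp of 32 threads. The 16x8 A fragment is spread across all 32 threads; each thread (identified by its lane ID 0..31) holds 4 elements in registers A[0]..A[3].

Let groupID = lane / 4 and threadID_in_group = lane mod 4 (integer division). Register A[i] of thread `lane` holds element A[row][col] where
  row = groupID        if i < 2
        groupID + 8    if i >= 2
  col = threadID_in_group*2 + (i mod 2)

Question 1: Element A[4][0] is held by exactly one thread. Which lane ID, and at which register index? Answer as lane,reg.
r=4→G=4,rhi=0  c=0→T=0,p=0
L=4*4+0=16  i=0*2+0=0

16,0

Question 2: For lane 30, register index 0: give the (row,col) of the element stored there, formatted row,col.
L=30→G=30>>2=7, T=30&3=2
[0]→row 7+0=7  col 2·2+0=4

7,4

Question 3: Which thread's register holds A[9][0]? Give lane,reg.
4,2

r: 9->gid=1,r8=1  c: 0->tid=0,i&1=0
L=1*4+0=4  i=1*2+0=2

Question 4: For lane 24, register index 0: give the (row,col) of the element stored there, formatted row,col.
6,0

L=24=>grp=24>>2=6, tig=24&3=0
[0]=>row 6+0=6  col 0·2+0=0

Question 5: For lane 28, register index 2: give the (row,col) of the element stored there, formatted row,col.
L=28=>grp=28>>2=7, tig=28&3=0
[2]=>row 7+8=15  col 0·2+0=0

15,0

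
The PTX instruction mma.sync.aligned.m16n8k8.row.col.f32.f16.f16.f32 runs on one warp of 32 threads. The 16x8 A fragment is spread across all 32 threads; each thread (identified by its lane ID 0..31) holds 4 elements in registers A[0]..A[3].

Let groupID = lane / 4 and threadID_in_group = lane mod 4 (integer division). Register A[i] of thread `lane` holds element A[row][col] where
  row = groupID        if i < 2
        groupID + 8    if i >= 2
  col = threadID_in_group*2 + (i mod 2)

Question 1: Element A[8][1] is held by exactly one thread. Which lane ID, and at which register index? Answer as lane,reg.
0,3

r: 8->gid=0,r8=1  c: 1->tid=0,i&1=1
L=0*4+0=0  i=1*2+1=3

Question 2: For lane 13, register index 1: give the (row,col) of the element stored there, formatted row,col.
L=13→G=13>>2=3, T=13&3=1
[1]→row 3+0=3  col 1·2+1=3

3,3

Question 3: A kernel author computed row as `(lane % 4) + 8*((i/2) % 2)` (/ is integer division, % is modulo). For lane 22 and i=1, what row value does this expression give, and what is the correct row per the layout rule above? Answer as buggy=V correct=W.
`(lane % 4) + 8*((i/2) % 2)`[22,1]->2
L=22->gid=22>>2=5, tid=22&3=2
[1]->row 5+0=5  col 2·2+1=5
row: 2 vs 5

buggy=2 correct=5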